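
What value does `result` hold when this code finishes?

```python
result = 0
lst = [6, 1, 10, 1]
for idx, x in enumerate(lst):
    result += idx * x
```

Let's trace through this code step by step.

Initialize: result = 0
Initialize: lst = [6, 1, 10, 1]
Entering loop: for idx, x in enumerate(lst):

After execution: result = 24
24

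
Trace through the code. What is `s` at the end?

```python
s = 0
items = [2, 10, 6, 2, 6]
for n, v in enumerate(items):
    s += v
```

Let's trace through this code step by step.

Initialize: s = 0
Initialize: items = [2, 10, 6, 2, 6]
Entering loop: for n, v in enumerate(items):

After execution: s = 26
26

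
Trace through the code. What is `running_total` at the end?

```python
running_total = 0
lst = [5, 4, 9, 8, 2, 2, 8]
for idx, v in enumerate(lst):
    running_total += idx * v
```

Let's trace through this code step by step.

Initialize: running_total = 0
Initialize: lst = [5, 4, 9, 8, 2, 2, 8]
Entering loop: for idx, v in enumerate(lst):

After execution: running_total = 112
112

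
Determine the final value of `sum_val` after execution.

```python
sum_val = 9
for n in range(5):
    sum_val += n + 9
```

Let's trace through this code step by step.

Initialize: sum_val = 9
Entering loop: for n in range(5):

After execution: sum_val = 64
64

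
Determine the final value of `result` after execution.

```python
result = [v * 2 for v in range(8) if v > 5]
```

Let's trace through this code step by step.

Initialize: result = [v * 2 for v in range(8) if v > 5]

After execution: result = [12, 14]
[12, 14]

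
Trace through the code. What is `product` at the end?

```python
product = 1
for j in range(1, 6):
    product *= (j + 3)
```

Let's trace through this code step by step.

Initialize: product = 1
Entering loop: for j in range(1, 6):

After execution: product = 6720
6720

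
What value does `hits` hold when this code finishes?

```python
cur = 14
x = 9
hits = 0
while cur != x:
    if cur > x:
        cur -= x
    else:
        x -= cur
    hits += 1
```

Let's trace through this code step by step.

Initialize: cur = 14
Initialize: x = 9
Initialize: hits = 0
Entering loop: while cur != x:

After execution: hits = 6
6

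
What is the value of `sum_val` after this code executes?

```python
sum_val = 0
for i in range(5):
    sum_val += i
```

Let's trace through this code step by step.

Initialize: sum_val = 0
Entering loop: for i in range(5):

After execution: sum_val = 10
10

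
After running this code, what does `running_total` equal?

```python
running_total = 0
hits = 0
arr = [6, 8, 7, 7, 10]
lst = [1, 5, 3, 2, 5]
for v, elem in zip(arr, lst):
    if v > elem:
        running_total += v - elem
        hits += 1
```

Let's trace through this code step by step.

Initialize: running_total = 0
Initialize: hits = 0
Initialize: arr = [6, 8, 7, 7, 10]
Initialize: lst = [1, 5, 3, 2, 5]
Entering loop: for v, elem in zip(arr, lst):

After execution: running_total = 22
22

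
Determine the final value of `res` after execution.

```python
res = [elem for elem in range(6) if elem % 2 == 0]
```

Let's trace through this code step by step.

Initialize: res = [elem for elem in range(6) if elem % 2 == 0]

After execution: res = [0, 2, 4]
[0, 2, 4]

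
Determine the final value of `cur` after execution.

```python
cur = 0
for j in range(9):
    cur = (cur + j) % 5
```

Let's trace through this code step by step.

Initialize: cur = 0
Entering loop: for j in range(9):

After execution: cur = 1
1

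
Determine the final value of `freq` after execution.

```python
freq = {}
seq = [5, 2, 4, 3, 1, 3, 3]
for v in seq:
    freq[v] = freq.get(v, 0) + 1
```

Let's trace through this code step by step.

Initialize: freq = {}
Initialize: seq = [5, 2, 4, 3, 1, 3, 3]
Entering loop: for v in seq:

After execution: freq = {5: 1, 2: 1, 4: 1, 3: 3, 1: 1}
{5: 1, 2: 1, 4: 1, 3: 3, 1: 1}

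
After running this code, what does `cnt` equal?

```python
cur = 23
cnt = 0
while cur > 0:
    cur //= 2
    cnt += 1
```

Let's trace through this code step by step.

Initialize: cur = 23
Initialize: cnt = 0
Entering loop: while cur > 0:

After execution: cnt = 5
5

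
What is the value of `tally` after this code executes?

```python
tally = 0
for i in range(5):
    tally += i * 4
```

Let's trace through this code step by step.

Initialize: tally = 0
Entering loop: for i in range(5):

After execution: tally = 40
40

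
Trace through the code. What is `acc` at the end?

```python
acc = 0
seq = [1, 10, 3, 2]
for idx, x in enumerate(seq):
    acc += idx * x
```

Let's trace through this code step by step.

Initialize: acc = 0
Initialize: seq = [1, 10, 3, 2]
Entering loop: for idx, x in enumerate(seq):

After execution: acc = 22
22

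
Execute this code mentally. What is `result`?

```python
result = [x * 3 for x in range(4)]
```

Let's trace through this code step by step.

Initialize: result = [x * 3 for x in range(4)]

After execution: result = [0, 3, 6, 9]
[0, 3, 6, 9]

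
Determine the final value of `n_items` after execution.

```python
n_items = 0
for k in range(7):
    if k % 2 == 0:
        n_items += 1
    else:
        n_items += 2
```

Let's trace through this code step by step.

Initialize: n_items = 0
Entering loop: for k in range(7):

After execution: n_items = 10
10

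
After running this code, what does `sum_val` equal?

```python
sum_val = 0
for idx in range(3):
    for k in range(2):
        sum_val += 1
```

Let's trace through this code step by step.

Initialize: sum_val = 0
Entering loop: for idx in range(3):

After execution: sum_val = 6
6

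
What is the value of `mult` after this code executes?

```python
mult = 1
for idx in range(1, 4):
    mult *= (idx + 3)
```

Let's trace through this code step by step.

Initialize: mult = 1
Entering loop: for idx in range(1, 4):

After execution: mult = 120
120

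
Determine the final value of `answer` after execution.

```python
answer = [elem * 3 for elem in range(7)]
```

Let's trace through this code step by step.

Initialize: answer = [elem * 3 for elem in range(7)]

After execution: answer = [0, 3, 6, 9, 12, 15, 18]
[0, 3, 6, 9, 12, 15, 18]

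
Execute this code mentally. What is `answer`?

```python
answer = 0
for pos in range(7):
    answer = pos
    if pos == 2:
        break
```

Let's trace through this code step by step.

Initialize: answer = 0
Entering loop: for pos in range(7):

After execution: answer = 2
2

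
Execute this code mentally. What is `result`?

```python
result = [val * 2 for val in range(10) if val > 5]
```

Let's trace through this code step by step.

Initialize: result = [val * 2 for val in range(10) if val > 5]

After execution: result = [12, 14, 16, 18]
[12, 14, 16, 18]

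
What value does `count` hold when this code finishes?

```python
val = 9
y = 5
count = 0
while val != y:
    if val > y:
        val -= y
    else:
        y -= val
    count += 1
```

Let's trace through this code step by step.

Initialize: val = 9
Initialize: y = 5
Initialize: count = 0
Entering loop: while val != y:

After execution: count = 5
5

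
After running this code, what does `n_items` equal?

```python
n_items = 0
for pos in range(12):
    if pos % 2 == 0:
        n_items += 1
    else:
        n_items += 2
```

Let's trace through this code step by step.

Initialize: n_items = 0
Entering loop: for pos in range(12):

After execution: n_items = 18
18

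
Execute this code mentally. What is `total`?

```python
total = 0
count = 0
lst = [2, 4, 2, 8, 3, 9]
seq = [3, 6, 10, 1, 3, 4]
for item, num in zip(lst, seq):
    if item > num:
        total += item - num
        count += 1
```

Let's trace through this code step by step.

Initialize: total = 0
Initialize: count = 0
Initialize: lst = [2, 4, 2, 8, 3, 9]
Initialize: seq = [3, 6, 10, 1, 3, 4]
Entering loop: for item, num in zip(lst, seq):

After execution: total = 12
12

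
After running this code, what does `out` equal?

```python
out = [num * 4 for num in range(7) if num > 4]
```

Let's trace through this code step by step.

Initialize: out = [num * 4 for num in range(7) if num > 4]

After execution: out = [20, 24]
[20, 24]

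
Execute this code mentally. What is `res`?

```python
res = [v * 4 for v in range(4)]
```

Let's trace through this code step by step.

Initialize: res = [v * 4 for v in range(4)]

After execution: res = [0, 4, 8, 12]
[0, 4, 8, 12]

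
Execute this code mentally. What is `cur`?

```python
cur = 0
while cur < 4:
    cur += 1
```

Let's trace through this code step by step.

Initialize: cur = 0
Entering loop: while cur < 4:

After execution: cur = 4
4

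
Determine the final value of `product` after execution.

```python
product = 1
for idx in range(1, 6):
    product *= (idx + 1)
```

Let's trace through this code step by step.

Initialize: product = 1
Entering loop: for idx in range(1, 6):

After execution: product = 720
720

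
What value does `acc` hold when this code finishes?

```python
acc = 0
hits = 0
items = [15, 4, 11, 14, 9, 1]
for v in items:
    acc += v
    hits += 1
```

Let's trace through this code step by step.

Initialize: acc = 0
Initialize: hits = 0
Initialize: items = [15, 4, 11, 14, 9, 1]
Entering loop: for v in items:

After execution: acc = 54
54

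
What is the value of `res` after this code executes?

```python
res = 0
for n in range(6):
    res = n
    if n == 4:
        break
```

Let's trace through this code step by step.

Initialize: res = 0
Entering loop: for n in range(6):

After execution: res = 4
4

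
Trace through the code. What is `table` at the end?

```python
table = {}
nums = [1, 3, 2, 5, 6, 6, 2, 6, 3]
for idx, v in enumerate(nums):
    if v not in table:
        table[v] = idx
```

Let's trace through this code step by step.

Initialize: table = {}
Initialize: nums = [1, 3, 2, 5, 6, 6, 2, 6, 3]
Entering loop: for idx, v in enumerate(nums):

After execution: table = {1: 0, 3: 1, 2: 2, 5: 3, 6: 4}
{1: 0, 3: 1, 2: 2, 5: 3, 6: 4}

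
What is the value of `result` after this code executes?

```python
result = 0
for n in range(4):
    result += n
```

Let's trace through this code step by step.

Initialize: result = 0
Entering loop: for n in range(4):

After execution: result = 6
6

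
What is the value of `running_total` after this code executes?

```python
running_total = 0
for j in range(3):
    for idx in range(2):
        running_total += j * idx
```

Let's trace through this code step by step.

Initialize: running_total = 0
Entering loop: for j in range(3):

After execution: running_total = 3
3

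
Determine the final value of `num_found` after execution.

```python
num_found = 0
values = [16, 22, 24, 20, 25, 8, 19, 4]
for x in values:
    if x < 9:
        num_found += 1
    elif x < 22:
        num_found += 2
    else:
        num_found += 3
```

Let's trace through this code step by step.

Initialize: num_found = 0
Initialize: values = [16, 22, 24, 20, 25, 8, 19, 4]
Entering loop: for x in values:

After execution: num_found = 17
17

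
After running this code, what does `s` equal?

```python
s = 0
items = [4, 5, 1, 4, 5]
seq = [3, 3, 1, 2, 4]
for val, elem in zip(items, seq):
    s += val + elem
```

Let's trace through this code step by step.

Initialize: s = 0
Initialize: items = [4, 5, 1, 4, 5]
Initialize: seq = [3, 3, 1, 2, 4]
Entering loop: for val, elem in zip(items, seq):

After execution: s = 32
32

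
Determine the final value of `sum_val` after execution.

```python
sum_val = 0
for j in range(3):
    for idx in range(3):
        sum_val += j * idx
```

Let's trace through this code step by step.

Initialize: sum_val = 0
Entering loop: for j in range(3):

After execution: sum_val = 9
9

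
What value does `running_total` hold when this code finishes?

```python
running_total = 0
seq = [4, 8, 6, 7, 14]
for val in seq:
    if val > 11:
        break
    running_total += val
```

Let's trace through this code step by step.

Initialize: running_total = 0
Initialize: seq = [4, 8, 6, 7, 14]
Entering loop: for val in seq:

After execution: running_total = 25
25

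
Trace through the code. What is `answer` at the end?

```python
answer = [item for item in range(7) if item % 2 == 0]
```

Let's trace through this code step by step.

Initialize: answer = [item for item in range(7) if item % 2 == 0]

After execution: answer = [0, 2, 4, 6]
[0, 2, 4, 6]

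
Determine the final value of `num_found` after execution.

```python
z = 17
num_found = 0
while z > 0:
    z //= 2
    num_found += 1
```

Let's trace through this code step by step.

Initialize: z = 17
Initialize: num_found = 0
Entering loop: while z > 0:

After execution: num_found = 5
5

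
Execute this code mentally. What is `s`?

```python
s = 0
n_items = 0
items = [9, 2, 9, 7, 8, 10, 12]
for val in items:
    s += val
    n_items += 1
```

Let's trace through this code step by step.

Initialize: s = 0
Initialize: n_items = 0
Initialize: items = [9, 2, 9, 7, 8, 10, 12]
Entering loop: for val in items:

After execution: s = 57
57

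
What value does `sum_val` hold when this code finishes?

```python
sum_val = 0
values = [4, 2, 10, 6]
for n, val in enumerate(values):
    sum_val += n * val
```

Let's trace through this code step by step.

Initialize: sum_val = 0
Initialize: values = [4, 2, 10, 6]
Entering loop: for n, val in enumerate(values):

After execution: sum_val = 40
40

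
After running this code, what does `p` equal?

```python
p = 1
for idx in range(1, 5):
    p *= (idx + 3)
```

Let's trace through this code step by step.

Initialize: p = 1
Entering loop: for idx in range(1, 5):

After execution: p = 840
840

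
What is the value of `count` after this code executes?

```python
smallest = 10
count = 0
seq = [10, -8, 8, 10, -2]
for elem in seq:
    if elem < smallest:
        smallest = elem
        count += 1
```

Let's trace through this code step by step.

Initialize: smallest = 10
Initialize: count = 0
Initialize: seq = [10, -8, 8, 10, -2]
Entering loop: for elem in seq:

After execution: count = 1
1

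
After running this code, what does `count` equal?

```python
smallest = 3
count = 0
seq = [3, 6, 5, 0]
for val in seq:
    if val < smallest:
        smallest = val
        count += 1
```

Let's trace through this code step by step.

Initialize: smallest = 3
Initialize: count = 0
Initialize: seq = [3, 6, 5, 0]
Entering loop: for val in seq:

After execution: count = 1
1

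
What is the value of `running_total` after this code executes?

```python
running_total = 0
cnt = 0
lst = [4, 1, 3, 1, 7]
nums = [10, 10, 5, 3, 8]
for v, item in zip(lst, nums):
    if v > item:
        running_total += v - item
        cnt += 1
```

Let's trace through this code step by step.

Initialize: running_total = 0
Initialize: cnt = 0
Initialize: lst = [4, 1, 3, 1, 7]
Initialize: nums = [10, 10, 5, 3, 8]
Entering loop: for v, item in zip(lst, nums):

After execution: running_total = 0
0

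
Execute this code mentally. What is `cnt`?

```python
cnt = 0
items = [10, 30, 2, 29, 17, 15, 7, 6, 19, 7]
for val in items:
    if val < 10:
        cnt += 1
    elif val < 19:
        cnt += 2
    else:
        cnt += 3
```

Let's trace through this code step by step.

Initialize: cnt = 0
Initialize: items = [10, 30, 2, 29, 17, 15, 7, 6, 19, 7]
Entering loop: for val in items:

After execution: cnt = 19
19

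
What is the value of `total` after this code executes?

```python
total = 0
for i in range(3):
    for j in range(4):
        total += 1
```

Let's trace through this code step by step.

Initialize: total = 0
Entering loop: for i in range(3):

After execution: total = 12
12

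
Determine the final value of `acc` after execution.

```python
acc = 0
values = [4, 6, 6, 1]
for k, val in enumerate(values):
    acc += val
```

Let's trace through this code step by step.

Initialize: acc = 0
Initialize: values = [4, 6, 6, 1]
Entering loop: for k, val in enumerate(values):

After execution: acc = 17
17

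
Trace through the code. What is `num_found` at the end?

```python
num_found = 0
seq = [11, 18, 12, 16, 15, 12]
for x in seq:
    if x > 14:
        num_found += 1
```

Let's trace through this code step by step.

Initialize: num_found = 0
Initialize: seq = [11, 18, 12, 16, 15, 12]
Entering loop: for x in seq:

After execution: num_found = 3
3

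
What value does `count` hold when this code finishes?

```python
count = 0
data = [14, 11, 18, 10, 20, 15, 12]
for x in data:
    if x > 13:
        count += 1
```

Let's trace through this code step by step.

Initialize: count = 0
Initialize: data = [14, 11, 18, 10, 20, 15, 12]
Entering loop: for x in data:

After execution: count = 4
4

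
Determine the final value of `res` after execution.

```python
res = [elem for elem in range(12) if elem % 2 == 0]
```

Let's trace through this code step by step.

Initialize: res = [elem for elem in range(12) if elem % 2 == 0]

After execution: res = [0, 2, 4, 6, 8, 10]
[0, 2, 4, 6, 8, 10]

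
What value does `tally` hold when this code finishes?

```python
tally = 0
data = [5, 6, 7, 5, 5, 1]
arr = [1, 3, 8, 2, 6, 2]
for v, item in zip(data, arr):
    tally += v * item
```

Let's trace through this code step by step.

Initialize: tally = 0
Initialize: data = [5, 6, 7, 5, 5, 1]
Initialize: arr = [1, 3, 8, 2, 6, 2]
Entering loop: for v, item in zip(data, arr):

After execution: tally = 121
121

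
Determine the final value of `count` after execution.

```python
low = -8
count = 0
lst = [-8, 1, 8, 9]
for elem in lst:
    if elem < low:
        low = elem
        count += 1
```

Let's trace through this code step by step.

Initialize: low = -8
Initialize: count = 0
Initialize: lst = [-8, 1, 8, 9]
Entering loop: for elem in lst:

After execution: count = 0
0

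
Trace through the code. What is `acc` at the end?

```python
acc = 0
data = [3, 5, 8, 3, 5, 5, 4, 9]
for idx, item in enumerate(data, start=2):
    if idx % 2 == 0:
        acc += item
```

Let's trace through this code step by step.

Initialize: acc = 0
Initialize: data = [3, 5, 8, 3, 5, 5, 4, 9]
Entering loop: for idx, item in enumerate(data, start=2):

After execution: acc = 20
20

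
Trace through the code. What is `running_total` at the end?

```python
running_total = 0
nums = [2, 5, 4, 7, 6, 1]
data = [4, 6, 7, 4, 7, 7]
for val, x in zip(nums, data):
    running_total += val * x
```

Let's trace through this code step by step.

Initialize: running_total = 0
Initialize: nums = [2, 5, 4, 7, 6, 1]
Initialize: data = [4, 6, 7, 4, 7, 7]
Entering loop: for val, x in zip(nums, data):

After execution: running_total = 143
143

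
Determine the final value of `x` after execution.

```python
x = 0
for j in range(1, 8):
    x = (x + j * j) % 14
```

Let's trace through this code step by step.

Initialize: x = 0
Entering loop: for j in range(1, 8):

After execution: x = 0
0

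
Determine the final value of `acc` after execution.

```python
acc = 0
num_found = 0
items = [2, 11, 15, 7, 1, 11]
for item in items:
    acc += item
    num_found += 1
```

Let's trace through this code step by step.

Initialize: acc = 0
Initialize: num_found = 0
Initialize: items = [2, 11, 15, 7, 1, 11]
Entering loop: for item in items:

After execution: acc = 47
47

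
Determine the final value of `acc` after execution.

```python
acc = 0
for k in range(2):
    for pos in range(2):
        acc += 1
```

Let's trace through this code step by step.

Initialize: acc = 0
Entering loop: for k in range(2):

After execution: acc = 4
4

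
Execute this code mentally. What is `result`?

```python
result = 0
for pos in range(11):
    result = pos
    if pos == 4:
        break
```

Let's trace through this code step by step.

Initialize: result = 0
Entering loop: for pos in range(11):

After execution: result = 4
4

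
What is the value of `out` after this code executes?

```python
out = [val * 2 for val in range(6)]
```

Let's trace through this code step by step.

Initialize: out = [val * 2 for val in range(6)]

After execution: out = [0, 2, 4, 6, 8, 10]
[0, 2, 4, 6, 8, 10]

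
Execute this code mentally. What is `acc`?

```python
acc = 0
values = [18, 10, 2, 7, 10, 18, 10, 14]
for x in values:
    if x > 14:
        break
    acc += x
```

Let's trace through this code step by step.

Initialize: acc = 0
Initialize: values = [18, 10, 2, 7, 10, 18, 10, 14]
Entering loop: for x in values:

After execution: acc = 0
0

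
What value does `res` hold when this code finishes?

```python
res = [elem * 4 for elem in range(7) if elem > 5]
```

Let's trace through this code step by step.

Initialize: res = [elem * 4 for elem in range(7) if elem > 5]

After execution: res = [24]
[24]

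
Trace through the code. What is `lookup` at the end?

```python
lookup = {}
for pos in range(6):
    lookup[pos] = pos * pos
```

Let's trace through this code step by step.

Initialize: lookup = {}
Entering loop: for pos in range(6):

After execution: lookup = {0: 0, 1: 1, 2: 4, 3: 9, 4: 16, 5: 25}
{0: 0, 1: 1, 2: 4, 3: 9, 4: 16, 5: 25}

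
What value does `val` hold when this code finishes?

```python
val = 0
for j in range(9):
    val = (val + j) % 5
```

Let's trace through this code step by step.

Initialize: val = 0
Entering loop: for j in range(9):

After execution: val = 1
1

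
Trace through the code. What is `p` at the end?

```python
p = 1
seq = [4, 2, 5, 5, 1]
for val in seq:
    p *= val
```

Let's trace through this code step by step.

Initialize: p = 1
Initialize: seq = [4, 2, 5, 5, 1]
Entering loop: for val in seq:

After execution: p = 200
200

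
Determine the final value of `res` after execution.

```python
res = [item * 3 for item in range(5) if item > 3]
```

Let's trace through this code step by step.

Initialize: res = [item * 3 for item in range(5) if item > 3]

After execution: res = [12]
[12]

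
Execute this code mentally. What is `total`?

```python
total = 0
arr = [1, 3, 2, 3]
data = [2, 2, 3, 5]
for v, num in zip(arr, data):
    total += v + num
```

Let's trace through this code step by step.

Initialize: total = 0
Initialize: arr = [1, 3, 2, 3]
Initialize: data = [2, 2, 3, 5]
Entering loop: for v, num in zip(arr, data):

After execution: total = 21
21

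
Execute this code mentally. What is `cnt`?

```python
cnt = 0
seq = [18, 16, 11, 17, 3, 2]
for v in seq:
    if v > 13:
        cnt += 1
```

Let's trace through this code step by step.

Initialize: cnt = 0
Initialize: seq = [18, 16, 11, 17, 3, 2]
Entering loop: for v in seq:

After execution: cnt = 3
3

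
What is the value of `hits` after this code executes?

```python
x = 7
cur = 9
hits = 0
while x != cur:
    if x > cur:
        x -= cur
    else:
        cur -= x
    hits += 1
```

Let's trace through this code step by step.

Initialize: x = 7
Initialize: cur = 9
Initialize: hits = 0
Entering loop: while x != cur:

After execution: hits = 5
5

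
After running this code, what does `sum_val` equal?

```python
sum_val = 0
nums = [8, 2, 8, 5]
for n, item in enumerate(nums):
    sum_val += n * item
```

Let's trace through this code step by step.

Initialize: sum_val = 0
Initialize: nums = [8, 2, 8, 5]
Entering loop: for n, item in enumerate(nums):

After execution: sum_val = 33
33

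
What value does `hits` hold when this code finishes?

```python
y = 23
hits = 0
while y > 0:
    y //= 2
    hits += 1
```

Let's trace through this code step by step.

Initialize: y = 23
Initialize: hits = 0
Entering loop: while y > 0:

After execution: hits = 5
5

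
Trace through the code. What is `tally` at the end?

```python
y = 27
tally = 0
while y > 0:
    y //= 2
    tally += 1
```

Let's trace through this code step by step.

Initialize: y = 27
Initialize: tally = 0
Entering loop: while y > 0:

After execution: tally = 5
5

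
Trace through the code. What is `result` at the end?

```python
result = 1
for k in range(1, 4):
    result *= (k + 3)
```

Let's trace through this code step by step.

Initialize: result = 1
Entering loop: for k in range(1, 4):

After execution: result = 120
120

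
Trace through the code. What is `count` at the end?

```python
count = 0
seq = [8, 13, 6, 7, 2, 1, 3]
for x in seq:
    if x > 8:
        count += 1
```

Let's trace through this code step by step.

Initialize: count = 0
Initialize: seq = [8, 13, 6, 7, 2, 1, 3]
Entering loop: for x in seq:

After execution: count = 1
1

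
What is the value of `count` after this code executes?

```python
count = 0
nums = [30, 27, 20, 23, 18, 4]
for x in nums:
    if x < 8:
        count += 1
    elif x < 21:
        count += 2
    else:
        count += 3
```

Let's trace through this code step by step.

Initialize: count = 0
Initialize: nums = [30, 27, 20, 23, 18, 4]
Entering loop: for x in nums:

After execution: count = 14
14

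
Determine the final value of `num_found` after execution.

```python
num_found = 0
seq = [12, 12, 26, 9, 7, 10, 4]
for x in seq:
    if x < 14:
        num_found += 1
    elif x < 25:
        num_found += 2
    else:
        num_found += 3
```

Let's trace through this code step by step.

Initialize: num_found = 0
Initialize: seq = [12, 12, 26, 9, 7, 10, 4]
Entering loop: for x in seq:

After execution: num_found = 9
9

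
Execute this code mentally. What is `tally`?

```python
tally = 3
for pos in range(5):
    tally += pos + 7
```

Let's trace through this code step by step.

Initialize: tally = 3
Entering loop: for pos in range(5):

After execution: tally = 48
48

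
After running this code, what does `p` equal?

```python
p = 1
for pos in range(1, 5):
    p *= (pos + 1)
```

Let's trace through this code step by step.

Initialize: p = 1
Entering loop: for pos in range(1, 5):

After execution: p = 120
120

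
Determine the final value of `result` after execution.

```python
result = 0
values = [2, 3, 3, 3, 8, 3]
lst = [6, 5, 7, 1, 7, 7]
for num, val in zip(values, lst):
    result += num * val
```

Let's trace through this code step by step.

Initialize: result = 0
Initialize: values = [2, 3, 3, 3, 8, 3]
Initialize: lst = [6, 5, 7, 1, 7, 7]
Entering loop: for num, val in zip(values, lst):

After execution: result = 128
128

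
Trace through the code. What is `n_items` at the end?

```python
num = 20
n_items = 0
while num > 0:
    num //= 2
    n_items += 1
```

Let's trace through this code step by step.

Initialize: num = 20
Initialize: n_items = 0
Entering loop: while num > 0:

After execution: n_items = 5
5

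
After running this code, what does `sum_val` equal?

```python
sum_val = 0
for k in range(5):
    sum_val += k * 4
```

Let's trace through this code step by step.

Initialize: sum_val = 0
Entering loop: for k in range(5):

After execution: sum_val = 40
40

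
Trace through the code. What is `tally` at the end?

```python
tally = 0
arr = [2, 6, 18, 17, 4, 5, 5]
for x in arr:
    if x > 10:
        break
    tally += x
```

Let's trace through this code step by step.

Initialize: tally = 0
Initialize: arr = [2, 6, 18, 17, 4, 5, 5]
Entering loop: for x in arr:

After execution: tally = 8
8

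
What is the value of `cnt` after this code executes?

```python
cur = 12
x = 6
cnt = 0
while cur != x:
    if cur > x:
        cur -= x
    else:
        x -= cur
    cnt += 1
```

Let's trace through this code step by step.

Initialize: cur = 12
Initialize: x = 6
Initialize: cnt = 0
Entering loop: while cur != x:

After execution: cnt = 1
1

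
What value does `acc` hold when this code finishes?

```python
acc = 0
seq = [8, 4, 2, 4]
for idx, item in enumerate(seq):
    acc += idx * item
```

Let's trace through this code step by step.

Initialize: acc = 0
Initialize: seq = [8, 4, 2, 4]
Entering loop: for idx, item in enumerate(seq):

After execution: acc = 20
20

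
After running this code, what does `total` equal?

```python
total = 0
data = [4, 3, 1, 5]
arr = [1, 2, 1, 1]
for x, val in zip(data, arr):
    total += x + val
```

Let's trace through this code step by step.

Initialize: total = 0
Initialize: data = [4, 3, 1, 5]
Initialize: arr = [1, 2, 1, 1]
Entering loop: for x, val in zip(data, arr):

After execution: total = 18
18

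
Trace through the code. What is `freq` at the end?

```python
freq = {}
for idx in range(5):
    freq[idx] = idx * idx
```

Let's trace through this code step by step.

Initialize: freq = {}
Entering loop: for idx in range(5):

After execution: freq = {0: 0, 1: 1, 2: 4, 3: 9, 4: 16}
{0: 0, 1: 1, 2: 4, 3: 9, 4: 16}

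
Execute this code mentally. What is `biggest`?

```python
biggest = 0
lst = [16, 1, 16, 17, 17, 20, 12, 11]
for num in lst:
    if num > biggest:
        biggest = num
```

Let's trace through this code step by step.

Initialize: biggest = 0
Initialize: lst = [16, 1, 16, 17, 17, 20, 12, 11]
Entering loop: for num in lst:

After execution: biggest = 20
20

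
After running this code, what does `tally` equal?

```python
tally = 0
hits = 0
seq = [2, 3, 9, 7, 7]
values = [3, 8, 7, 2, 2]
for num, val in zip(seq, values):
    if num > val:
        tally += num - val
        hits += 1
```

Let's trace through this code step by step.

Initialize: tally = 0
Initialize: hits = 0
Initialize: seq = [2, 3, 9, 7, 7]
Initialize: values = [3, 8, 7, 2, 2]
Entering loop: for num, val in zip(seq, values):

After execution: tally = 12
12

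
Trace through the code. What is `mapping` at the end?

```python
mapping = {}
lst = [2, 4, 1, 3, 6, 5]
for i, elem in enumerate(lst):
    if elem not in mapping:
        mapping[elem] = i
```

Let's trace through this code step by step.

Initialize: mapping = {}
Initialize: lst = [2, 4, 1, 3, 6, 5]
Entering loop: for i, elem in enumerate(lst):

After execution: mapping = {2: 0, 4: 1, 1: 2, 3: 3, 6: 4, 5: 5}
{2: 0, 4: 1, 1: 2, 3: 3, 6: 4, 5: 5}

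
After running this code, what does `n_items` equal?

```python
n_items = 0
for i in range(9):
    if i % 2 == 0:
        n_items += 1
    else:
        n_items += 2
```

Let's trace through this code step by step.

Initialize: n_items = 0
Entering loop: for i in range(9):

After execution: n_items = 13
13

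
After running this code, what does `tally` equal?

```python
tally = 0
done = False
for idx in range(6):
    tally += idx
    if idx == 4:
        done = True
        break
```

Let's trace through this code step by step.

Initialize: tally = 0
Initialize: done = False
Entering loop: for idx in range(6):

After execution: tally = 10
10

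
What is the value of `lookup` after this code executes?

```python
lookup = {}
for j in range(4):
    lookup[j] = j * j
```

Let's trace through this code step by step.

Initialize: lookup = {}
Entering loop: for j in range(4):

After execution: lookup = {0: 0, 1: 1, 2: 4, 3: 9}
{0: 0, 1: 1, 2: 4, 3: 9}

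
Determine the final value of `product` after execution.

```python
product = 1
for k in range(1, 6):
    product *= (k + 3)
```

Let's trace through this code step by step.

Initialize: product = 1
Entering loop: for k in range(1, 6):

After execution: product = 6720
6720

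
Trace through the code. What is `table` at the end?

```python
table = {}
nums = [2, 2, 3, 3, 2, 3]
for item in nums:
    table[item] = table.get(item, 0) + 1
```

Let's trace through this code step by step.

Initialize: table = {}
Initialize: nums = [2, 2, 3, 3, 2, 3]
Entering loop: for item in nums:

After execution: table = {2: 3, 3: 3}
{2: 3, 3: 3}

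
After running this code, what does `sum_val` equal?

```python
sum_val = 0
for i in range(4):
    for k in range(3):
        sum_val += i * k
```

Let's trace through this code step by step.

Initialize: sum_val = 0
Entering loop: for i in range(4):

After execution: sum_val = 18
18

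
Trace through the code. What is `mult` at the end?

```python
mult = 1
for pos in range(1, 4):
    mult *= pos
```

Let's trace through this code step by step.

Initialize: mult = 1
Entering loop: for pos in range(1, 4):

After execution: mult = 6
6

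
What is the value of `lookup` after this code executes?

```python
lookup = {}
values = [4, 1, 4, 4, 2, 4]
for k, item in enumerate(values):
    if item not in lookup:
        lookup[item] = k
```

Let's trace through this code step by step.

Initialize: lookup = {}
Initialize: values = [4, 1, 4, 4, 2, 4]
Entering loop: for k, item in enumerate(values):

After execution: lookup = {4: 0, 1: 1, 2: 4}
{4: 0, 1: 1, 2: 4}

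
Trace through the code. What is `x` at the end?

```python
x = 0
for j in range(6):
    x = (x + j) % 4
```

Let's trace through this code step by step.

Initialize: x = 0
Entering loop: for j in range(6):

After execution: x = 3
3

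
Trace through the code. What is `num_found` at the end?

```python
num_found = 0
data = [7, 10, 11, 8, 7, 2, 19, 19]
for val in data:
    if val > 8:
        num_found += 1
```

Let's trace through this code step by step.

Initialize: num_found = 0
Initialize: data = [7, 10, 11, 8, 7, 2, 19, 19]
Entering loop: for val in data:

After execution: num_found = 4
4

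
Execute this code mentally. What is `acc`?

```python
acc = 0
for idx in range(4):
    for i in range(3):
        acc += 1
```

Let's trace through this code step by step.

Initialize: acc = 0
Entering loop: for idx in range(4):

After execution: acc = 12
12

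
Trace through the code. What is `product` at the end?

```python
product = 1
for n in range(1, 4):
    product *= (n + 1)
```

Let's trace through this code step by step.

Initialize: product = 1
Entering loop: for n in range(1, 4):

After execution: product = 24
24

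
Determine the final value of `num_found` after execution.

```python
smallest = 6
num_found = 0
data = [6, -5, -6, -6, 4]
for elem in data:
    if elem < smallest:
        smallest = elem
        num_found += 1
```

Let's trace through this code step by step.

Initialize: smallest = 6
Initialize: num_found = 0
Initialize: data = [6, -5, -6, -6, 4]
Entering loop: for elem in data:

After execution: num_found = 2
2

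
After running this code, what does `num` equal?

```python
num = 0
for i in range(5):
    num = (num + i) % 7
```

Let's trace through this code step by step.

Initialize: num = 0
Entering loop: for i in range(5):

After execution: num = 3
3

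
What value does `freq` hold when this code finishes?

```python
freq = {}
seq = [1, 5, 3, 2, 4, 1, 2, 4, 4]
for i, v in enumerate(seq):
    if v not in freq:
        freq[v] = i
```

Let's trace through this code step by step.

Initialize: freq = {}
Initialize: seq = [1, 5, 3, 2, 4, 1, 2, 4, 4]
Entering loop: for i, v in enumerate(seq):

After execution: freq = {1: 0, 5: 1, 3: 2, 2: 3, 4: 4}
{1: 0, 5: 1, 3: 2, 2: 3, 4: 4}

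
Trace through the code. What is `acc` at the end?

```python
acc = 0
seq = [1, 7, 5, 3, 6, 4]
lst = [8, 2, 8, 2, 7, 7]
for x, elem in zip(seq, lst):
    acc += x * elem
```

Let's trace through this code step by step.

Initialize: acc = 0
Initialize: seq = [1, 7, 5, 3, 6, 4]
Initialize: lst = [8, 2, 8, 2, 7, 7]
Entering loop: for x, elem in zip(seq, lst):

After execution: acc = 138
138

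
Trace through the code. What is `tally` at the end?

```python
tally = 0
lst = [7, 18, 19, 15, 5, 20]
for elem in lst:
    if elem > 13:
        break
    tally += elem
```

Let's trace through this code step by step.

Initialize: tally = 0
Initialize: lst = [7, 18, 19, 15, 5, 20]
Entering loop: for elem in lst:

After execution: tally = 7
7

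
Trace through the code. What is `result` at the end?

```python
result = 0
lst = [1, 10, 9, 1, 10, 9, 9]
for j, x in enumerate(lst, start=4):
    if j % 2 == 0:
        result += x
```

Let's trace through this code step by step.

Initialize: result = 0
Initialize: lst = [1, 10, 9, 1, 10, 9, 9]
Entering loop: for j, x in enumerate(lst, start=4):

After execution: result = 29
29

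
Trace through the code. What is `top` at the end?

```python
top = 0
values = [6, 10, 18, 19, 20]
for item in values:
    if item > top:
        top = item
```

Let's trace through this code step by step.

Initialize: top = 0
Initialize: values = [6, 10, 18, 19, 20]
Entering loop: for item in values:

After execution: top = 20
20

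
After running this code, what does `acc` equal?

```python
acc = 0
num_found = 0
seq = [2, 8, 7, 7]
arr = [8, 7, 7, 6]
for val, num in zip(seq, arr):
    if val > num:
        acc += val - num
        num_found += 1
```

Let's trace through this code step by step.

Initialize: acc = 0
Initialize: num_found = 0
Initialize: seq = [2, 8, 7, 7]
Initialize: arr = [8, 7, 7, 6]
Entering loop: for val, num in zip(seq, arr):

After execution: acc = 2
2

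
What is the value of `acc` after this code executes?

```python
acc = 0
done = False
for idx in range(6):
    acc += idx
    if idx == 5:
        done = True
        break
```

Let's trace through this code step by step.

Initialize: acc = 0
Initialize: done = False
Entering loop: for idx in range(6):

After execution: acc = 15
15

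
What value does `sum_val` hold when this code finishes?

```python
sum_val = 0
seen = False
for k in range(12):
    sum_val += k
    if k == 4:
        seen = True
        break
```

Let's trace through this code step by step.

Initialize: sum_val = 0
Initialize: seen = False
Entering loop: for k in range(12):

After execution: sum_val = 10
10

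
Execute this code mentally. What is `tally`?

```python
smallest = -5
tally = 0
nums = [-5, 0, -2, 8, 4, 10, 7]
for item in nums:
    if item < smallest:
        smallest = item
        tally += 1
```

Let's trace through this code step by step.

Initialize: smallest = -5
Initialize: tally = 0
Initialize: nums = [-5, 0, -2, 8, 4, 10, 7]
Entering loop: for item in nums:

After execution: tally = 0
0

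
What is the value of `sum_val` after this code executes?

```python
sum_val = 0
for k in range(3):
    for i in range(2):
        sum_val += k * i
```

Let's trace through this code step by step.

Initialize: sum_val = 0
Entering loop: for k in range(3):

After execution: sum_val = 3
3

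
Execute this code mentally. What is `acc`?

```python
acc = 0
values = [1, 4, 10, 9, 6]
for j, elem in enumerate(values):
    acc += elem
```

Let's trace through this code step by step.

Initialize: acc = 0
Initialize: values = [1, 4, 10, 9, 6]
Entering loop: for j, elem in enumerate(values):

After execution: acc = 30
30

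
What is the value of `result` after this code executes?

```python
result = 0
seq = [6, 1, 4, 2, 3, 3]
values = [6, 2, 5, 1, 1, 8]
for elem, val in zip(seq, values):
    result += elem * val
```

Let's trace through this code step by step.

Initialize: result = 0
Initialize: seq = [6, 1, 4, 2, 3, 3]
Initialize: values = [6, 2, 5, 1, 1, 8]
Entering loop: for elem, val in zip(seq, values):

After execution: result = 87
87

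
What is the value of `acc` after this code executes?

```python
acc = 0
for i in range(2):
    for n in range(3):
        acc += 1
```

Let's trace through this code step by step.

Initialize: acc = 0
Entering loop: for i in range(2):

After execution: acc = 6
6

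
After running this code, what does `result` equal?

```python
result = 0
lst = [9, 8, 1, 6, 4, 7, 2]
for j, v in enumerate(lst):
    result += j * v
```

Let's trace through this code step by step.

Initialize: result = 0
Initialize: lst = [9, 8, 1, 6, 4, 7, 2]
Entering loop: for j, v in enumerate(lst):

After execution: result = 91
91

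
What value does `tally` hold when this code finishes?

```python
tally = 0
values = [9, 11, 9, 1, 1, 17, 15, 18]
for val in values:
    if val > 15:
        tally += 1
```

Let's trace through this code step by step.

Initialize: tally = 0
Initialize: values = [9, 11, 9, 1, 1, 17, 15, 18]
Entering loop: for val in values:

After execution: tally = 2
2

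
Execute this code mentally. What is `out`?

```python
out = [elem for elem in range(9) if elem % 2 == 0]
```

Let's trace through this code step by step.

Initialize: out = [elem for elem in range(9) if elem % 2 == 0]

After execution: out = [0, 2, 4, 6, 8]
[0, 2, 4, 6, 8]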